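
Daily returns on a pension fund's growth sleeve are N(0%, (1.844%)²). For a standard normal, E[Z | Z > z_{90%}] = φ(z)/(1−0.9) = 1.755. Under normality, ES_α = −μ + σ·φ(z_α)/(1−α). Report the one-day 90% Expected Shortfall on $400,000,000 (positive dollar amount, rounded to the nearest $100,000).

ES = 1.844% × 1.755 = 3.236%.
On $400,000,000: 0.03236 × $400,000,000 = $12,944,000.

$12,900,000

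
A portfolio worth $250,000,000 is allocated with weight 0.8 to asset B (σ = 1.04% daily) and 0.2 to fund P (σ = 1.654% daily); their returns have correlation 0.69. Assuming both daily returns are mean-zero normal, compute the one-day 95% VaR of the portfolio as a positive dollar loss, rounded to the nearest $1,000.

σ_p² = 0.8²·1.04² + 0.2²·1.654² + 2·0.69·0.8·0.2·1.04·1.654 = 1.1815 (%²).
σ_p = √1.1815 = 1.087%.
At 95%, z = 1.645.
VaR = 1.645 × 1.087% = 1.788%; on $250,000,000 that is $4,470,000.

$4,470,000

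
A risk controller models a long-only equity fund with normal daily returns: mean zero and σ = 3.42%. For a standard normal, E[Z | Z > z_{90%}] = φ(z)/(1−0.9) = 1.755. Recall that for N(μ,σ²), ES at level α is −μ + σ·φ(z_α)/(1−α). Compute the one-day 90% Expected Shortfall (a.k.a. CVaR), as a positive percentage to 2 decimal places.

6.00%

ES = 3.42% × 1.755 = 6.002%.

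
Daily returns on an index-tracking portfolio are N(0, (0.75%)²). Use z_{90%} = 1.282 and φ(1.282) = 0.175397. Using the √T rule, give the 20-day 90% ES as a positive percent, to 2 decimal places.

5.88%

σ_{20d} = 0.75% × √20 = 3.354%.
ES multiplier = φ(z)/(1−α) = 0.175397/0.1 = 1.754.
ES = 3.354% × 1.754 = 5.883%.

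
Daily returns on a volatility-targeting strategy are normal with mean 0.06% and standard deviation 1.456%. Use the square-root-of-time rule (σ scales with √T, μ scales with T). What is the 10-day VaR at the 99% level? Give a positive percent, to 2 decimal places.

At 99%, z = 2.326.
σ_{10d} = 1.456% × √10 = 4.604%; μ_{10d} = 10 × 0.06% = 0.600%.
VaR = −(0.600%) + 2.326 × 4.604% = 10.109%.

10.11%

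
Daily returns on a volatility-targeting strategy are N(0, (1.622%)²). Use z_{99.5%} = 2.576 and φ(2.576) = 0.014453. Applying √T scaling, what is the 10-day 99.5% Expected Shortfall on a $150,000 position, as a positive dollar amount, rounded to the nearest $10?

σ_{10d} = 1.622% × √10 = 5.129%.
ES multiplier = φ(z)/(1−α) = 0.014453/0.005 = 2.891.
ES = 5.129% × 2.891 = 14.828%; on $150,000: $22,242.

$22,240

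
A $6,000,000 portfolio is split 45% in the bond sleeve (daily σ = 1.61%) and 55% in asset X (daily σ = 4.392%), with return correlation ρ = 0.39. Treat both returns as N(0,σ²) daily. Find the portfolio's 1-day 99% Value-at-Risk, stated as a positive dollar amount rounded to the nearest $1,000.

$388,000

σ_p² = 0.45²·1.61² + 0.55²·4.392² + 2·0.39·0.45·0.55·1.61·4.392 = 7.7251 (%²).
σ_p = √7.7251 = 2.779%.
At 99%, z = 2.326.
VaR = 2.326 × 2.779% = 6.464%; on $6,000,000 that is $387,840.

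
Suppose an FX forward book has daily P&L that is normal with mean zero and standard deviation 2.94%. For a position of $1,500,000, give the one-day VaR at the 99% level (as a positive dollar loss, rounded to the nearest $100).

$102,600

At 99% one-sided, z = 2.326.
VaR = z·σ = 2.326 × 2.94% = 6.838%.
On $1,500,000: 0.06838 × $1,500,000 = $102,570.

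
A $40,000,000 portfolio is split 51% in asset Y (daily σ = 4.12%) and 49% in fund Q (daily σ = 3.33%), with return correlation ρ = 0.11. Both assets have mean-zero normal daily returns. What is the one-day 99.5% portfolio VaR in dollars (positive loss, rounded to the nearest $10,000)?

σ_p² = 0.51²·4.12² + 0.49²·3.33² + 2·0.11·0.51·0.49·4.12·3.33 = 7.8318 (%²).
σ_p = √7.8318 = 2.799%.
At 99.5%, z = 2.576.
VaR = 2.576 × 2.799% = 7.210%; on $40,000,000 that is $2,884,000.

$2,880,000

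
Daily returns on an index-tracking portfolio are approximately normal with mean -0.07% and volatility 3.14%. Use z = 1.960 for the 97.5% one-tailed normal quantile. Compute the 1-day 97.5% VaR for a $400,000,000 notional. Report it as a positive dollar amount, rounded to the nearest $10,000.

$24,900,000

VaR = −μ + z·σ = −(-0.07%) + 1.960 × 3.14% = 6.224%.
On $400,000,000: 0.06224 × $400,000,000 = $24,896,000.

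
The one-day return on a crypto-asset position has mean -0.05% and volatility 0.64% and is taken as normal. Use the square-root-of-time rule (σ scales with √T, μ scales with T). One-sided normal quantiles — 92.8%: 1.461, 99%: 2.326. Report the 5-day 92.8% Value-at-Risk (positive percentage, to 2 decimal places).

2.34%

σ_{5d} = 0.64% × √5 = 1.431%; μ_{5d} = 5 × -0.05% = -0.250%.
VaR = −(-0.250%) + 1.461 × 1.431% = 2.341%.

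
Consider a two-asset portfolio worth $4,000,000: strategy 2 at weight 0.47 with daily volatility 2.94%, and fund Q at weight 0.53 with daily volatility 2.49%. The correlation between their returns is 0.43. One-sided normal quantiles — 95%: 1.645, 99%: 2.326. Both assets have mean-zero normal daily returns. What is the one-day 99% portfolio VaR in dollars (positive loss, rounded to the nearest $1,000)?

$213,000

σ_p² = 0.47²·2.94² + 0.53²·2.49² + 2·0.43·0.47·0.53·2.94·2.49 = 5.2192 (%²).
σ_p = √5.2192 = 2.285%.
VaR = 2.326 × 2.285% = 5.315%; on $4,000,000 that is $212,600.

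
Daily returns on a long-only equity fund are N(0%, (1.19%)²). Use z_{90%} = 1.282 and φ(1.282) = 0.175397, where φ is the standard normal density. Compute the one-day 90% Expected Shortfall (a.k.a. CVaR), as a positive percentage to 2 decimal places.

Tail multiplier: φ(z)/(1−α) = 0.175397 / 0.1 = 1.754.
ES = 1.19% × 1.754 = 2.087%.

2.09%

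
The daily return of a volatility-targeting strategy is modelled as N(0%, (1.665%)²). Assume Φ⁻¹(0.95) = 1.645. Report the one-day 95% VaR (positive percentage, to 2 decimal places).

2.74%

VaR = z·σ = 1.645 × 1.665% = 2.739%.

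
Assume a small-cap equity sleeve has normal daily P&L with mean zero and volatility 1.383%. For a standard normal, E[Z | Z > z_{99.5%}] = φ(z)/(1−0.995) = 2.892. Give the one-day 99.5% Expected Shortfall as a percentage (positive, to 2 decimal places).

ES = 1.383% × 2.892 = 4.000%.

4.00%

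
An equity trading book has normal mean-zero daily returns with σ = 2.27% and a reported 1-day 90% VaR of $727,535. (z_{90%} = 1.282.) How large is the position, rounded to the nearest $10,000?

$25,000,000

VaR as a fraction of value: z·σ = 1.282 × 2.27% = 2.91014%.
Position = $727,535 / 0.0291014 = $25,000,000.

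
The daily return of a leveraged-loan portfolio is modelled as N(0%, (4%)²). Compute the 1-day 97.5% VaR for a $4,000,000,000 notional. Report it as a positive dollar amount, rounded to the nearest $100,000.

$313,600,000

At 97.5% one-sided, z = 1.960.
VaR = z·σ = 1.960 × 4% = 7.840%.
On $4,000,000,000: 0.07840 × $4,000,000,000 = $313,600,000.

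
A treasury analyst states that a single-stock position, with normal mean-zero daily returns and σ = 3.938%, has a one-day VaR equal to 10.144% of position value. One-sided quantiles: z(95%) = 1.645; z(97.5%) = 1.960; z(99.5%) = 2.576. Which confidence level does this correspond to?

Implied z = VaR/σ = 10.144 / 3.938 = 2.576.
This matches z(99.5%) = 2.576.

99.5%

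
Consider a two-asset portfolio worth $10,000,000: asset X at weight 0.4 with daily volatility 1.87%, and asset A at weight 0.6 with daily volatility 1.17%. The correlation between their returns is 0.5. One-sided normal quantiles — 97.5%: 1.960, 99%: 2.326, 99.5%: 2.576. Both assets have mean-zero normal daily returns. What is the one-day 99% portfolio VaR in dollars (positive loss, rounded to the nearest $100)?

$292,100

σ_p² = 0.4²·1.87² + 0.6²·1.17² + 2·0.5·0.4·0.6·1.87·1.17 = 1.5774 (%²).
σ_p = √1.5774 = 1.256%.
VaR = 2.326 × 1.256% = 2.921%; on $10,000,000 that is $292,100.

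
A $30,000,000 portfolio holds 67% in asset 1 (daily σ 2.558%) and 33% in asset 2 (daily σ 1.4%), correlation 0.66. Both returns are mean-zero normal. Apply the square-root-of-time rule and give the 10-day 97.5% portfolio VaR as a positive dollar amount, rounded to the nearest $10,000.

σ_p = √(0.67²·2.558² + 0.33²·1.4² + 2·0.66·0.67·0.33·2.558·1.4) = 2.048%.
σ_{10d} = 2.048% × √10 = 6.476%.
z(97.5%) = 1.960.
VaR = 1.960 × 6.476% = 12.693%; on $30,000,000 that is $3,807,900.

$3,810,000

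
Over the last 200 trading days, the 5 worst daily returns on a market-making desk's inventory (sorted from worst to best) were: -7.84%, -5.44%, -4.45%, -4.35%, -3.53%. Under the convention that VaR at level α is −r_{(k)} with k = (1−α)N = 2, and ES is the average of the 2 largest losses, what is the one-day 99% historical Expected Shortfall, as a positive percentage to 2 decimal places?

6.64%

The 2 worst returns sum to -13.28%.
ES = −(-13.28%) / 2 = 6.64%.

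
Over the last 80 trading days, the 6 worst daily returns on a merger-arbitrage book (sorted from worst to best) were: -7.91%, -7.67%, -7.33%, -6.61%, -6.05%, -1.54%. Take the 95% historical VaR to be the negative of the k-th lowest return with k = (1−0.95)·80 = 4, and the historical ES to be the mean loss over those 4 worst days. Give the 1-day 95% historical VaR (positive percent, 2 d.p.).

k = 4; the 4th lowest return is -6.61%, so VaR = 6.61%.

6.61%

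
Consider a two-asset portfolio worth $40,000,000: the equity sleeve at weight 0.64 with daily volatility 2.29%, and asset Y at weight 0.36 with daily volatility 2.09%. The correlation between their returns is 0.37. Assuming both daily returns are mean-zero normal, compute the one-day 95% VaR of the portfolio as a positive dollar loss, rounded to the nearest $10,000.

$1,240,000

σ_p² = 0.64²·2.29² + 0.36²·2.09² + 2·0.37·0.64·0.36·2.29·2.09 = 3.5301 (%²).
σ_p = √3.5301 = 1.879%.
At 95%, z = 1.645.
VaR = 1.645 × 1.879% = 3.091%; on $40,000,000 that is $1,236,400.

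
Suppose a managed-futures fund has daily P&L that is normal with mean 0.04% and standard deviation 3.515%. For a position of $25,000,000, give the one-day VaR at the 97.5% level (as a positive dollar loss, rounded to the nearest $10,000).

$1,710,000

At 97.5% one-sided, z = 1.960.
VaR = −μ + z·σ = −(0.04%) + 1.960 × 3.515% = 6.849%.
On $25,000,000: 0.06849 × $25,000,000 = $1,712,250.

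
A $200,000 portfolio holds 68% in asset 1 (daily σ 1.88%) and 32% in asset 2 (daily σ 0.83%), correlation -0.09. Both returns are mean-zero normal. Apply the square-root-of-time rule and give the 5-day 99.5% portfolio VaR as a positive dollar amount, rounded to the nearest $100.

$14,800

σ_p = √(0.68²·1.88² + 0.32²·0.83² + 2·-0.09·0.68·0.32·1.88·0.83) = 1.282%.
σ_{5d} = 1.282% × √5 = 2.867%.
z(99.5%) = 2.576.
VaR = 2.576 × 2.867% = 7.385%; on $200,000 that is $14,770.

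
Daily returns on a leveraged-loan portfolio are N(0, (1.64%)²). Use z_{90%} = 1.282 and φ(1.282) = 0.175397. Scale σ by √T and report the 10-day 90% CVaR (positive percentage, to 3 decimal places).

9.096%

σ_{10d} = 1.64% × √10 = 5.186%.
ES multiplier = φ(z)/(1−α) = 0.175397/0.1 = 1.754.
ES = 5.186% × 1.754 = 9.096%.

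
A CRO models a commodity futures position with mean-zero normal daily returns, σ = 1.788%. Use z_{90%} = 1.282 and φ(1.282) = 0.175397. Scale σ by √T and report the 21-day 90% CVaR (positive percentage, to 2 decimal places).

14.37%

σ_{21d} = 1.788% × √21 = 8.194%.
ES multiplier = φ(z)/(1−α) = 0.175397/0.1 = 1.754.
ES = 8.194% × 1.754 = 14.372%.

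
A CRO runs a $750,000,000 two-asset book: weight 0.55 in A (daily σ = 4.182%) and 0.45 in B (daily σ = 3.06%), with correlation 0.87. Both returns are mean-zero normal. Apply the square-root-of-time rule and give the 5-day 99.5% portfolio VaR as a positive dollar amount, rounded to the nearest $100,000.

σ_p = √(0.55²·4.182² + 0.45²·3.06² + 2·0.87·0.55·0.45·4.182·3.06) = 3.563%.
σ_{5d} = 3.563% × √5 = 7.967%.
z(99.5%) = 2.576.
VaR = 2.576 × 7.967% = 20.523%; on $750,000,000 that is $153,922,500.

$153,900,000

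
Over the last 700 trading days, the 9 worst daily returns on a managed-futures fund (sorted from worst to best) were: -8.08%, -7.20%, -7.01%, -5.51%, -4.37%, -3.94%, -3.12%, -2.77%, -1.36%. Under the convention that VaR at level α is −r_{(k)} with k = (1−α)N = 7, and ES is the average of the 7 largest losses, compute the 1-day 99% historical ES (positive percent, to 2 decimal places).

The 7 worst returns sum to -39.23%.
ES = −(-39.23%) / 7 = 5.6042…% ≈ 5.60%.

5.60%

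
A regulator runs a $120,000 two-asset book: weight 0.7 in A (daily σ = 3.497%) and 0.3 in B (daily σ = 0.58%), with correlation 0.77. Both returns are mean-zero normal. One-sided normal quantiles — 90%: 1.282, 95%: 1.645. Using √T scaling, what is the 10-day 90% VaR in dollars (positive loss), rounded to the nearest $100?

$12,600

σ_p = √(0.7²·3.497² + 0.3²·0.58² + 2·0.77·0.7·0.3·3.497·0.58) = 2.584%.
σ_{10d} = 2.584% × √10 = 8.171%.
VaR = 1.282 × 8.171% = 10.475%; on $120,000 that is $12,570.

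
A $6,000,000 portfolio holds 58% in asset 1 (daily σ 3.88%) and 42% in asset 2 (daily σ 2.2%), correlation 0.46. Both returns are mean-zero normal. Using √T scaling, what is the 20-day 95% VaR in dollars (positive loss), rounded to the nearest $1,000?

$1,235,000

σ_p = √(0.58²·3.88² + 0.42²·2.2² + 2·0.46·0.58·0.42·3.88·2.2) = 2.798%.
σ_{20d} = 2.798% × √20 = 12.513%.
z(95%) = 1.645.
VaR = 1.645 × 12.513% = 20.584%; on $6,000,000 that is $1,235,040.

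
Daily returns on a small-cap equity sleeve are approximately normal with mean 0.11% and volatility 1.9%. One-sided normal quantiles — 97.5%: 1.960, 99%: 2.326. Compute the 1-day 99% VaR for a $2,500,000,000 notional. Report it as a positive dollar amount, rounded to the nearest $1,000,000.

$108,000,000

VaR = −μ + z·σ = −(0.11%) + 2.326 × 1.9% = 4.309%.
On $2,500,000,000: 0.04309 × $2,500,000,000 = $107,725,000.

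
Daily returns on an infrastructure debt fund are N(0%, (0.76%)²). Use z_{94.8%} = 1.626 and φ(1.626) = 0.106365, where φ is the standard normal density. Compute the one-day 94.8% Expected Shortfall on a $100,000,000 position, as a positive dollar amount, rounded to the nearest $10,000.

Tail multiplier: φ(z)/(1−α) = 0.106365 / 0.052 = 2.045.
ES = 0.76% × 2.045 = 1.554%.
On $100,000,000: 0.01554 × $100,000,000 = $1,554,000.

$1,550,000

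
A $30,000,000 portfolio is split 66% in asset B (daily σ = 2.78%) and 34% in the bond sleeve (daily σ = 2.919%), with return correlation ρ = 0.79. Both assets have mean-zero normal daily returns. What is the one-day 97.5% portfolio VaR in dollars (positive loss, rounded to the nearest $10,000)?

σ_p² = 0.66²·2.78² + 0.34²·2.919² + 2·0.79·0.66·0.34·2.78·2.919 = 7.2286 (%²).
σ_p = √7.2286 = 2.689%.
At 97.5%, z = 1.960.
VaR = 1.960 × 2.689% = 5.270%; on $30,000,000 that is $1,581,000.

$1,580,000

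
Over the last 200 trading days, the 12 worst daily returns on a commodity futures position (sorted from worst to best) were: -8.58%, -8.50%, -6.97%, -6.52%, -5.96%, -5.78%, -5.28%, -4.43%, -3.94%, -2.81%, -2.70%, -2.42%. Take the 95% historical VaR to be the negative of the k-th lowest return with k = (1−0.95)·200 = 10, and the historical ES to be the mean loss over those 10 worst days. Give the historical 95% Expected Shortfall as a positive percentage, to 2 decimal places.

5.88%

The 10 worst returns sum to -58.77%.
ES = −(-58.77%) / 10 = 5.877% ≈ 5.88%.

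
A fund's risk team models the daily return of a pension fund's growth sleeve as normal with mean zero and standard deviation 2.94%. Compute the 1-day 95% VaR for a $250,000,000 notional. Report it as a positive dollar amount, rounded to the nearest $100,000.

$12,100,000

At 95% one-sided, z = 1.645.
VaR = z·σ = 1.645 × 2.94% = 4.836%.
On $250,000,000: 0.04836 × $250,000,000 = $12,090,000.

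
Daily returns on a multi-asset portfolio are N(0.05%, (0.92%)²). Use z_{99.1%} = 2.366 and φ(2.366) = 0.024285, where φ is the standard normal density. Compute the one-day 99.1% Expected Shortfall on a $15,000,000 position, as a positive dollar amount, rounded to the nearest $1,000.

Tail multiplier: φ(z)/(1−α) = 0.024285 / 0.009 = 2.698.
ES = −(0.05%) + 0.92% × 2.698 = 2.432%.
On $15,000,000: 0.02432 × $15,000,000 = $364,800.

$365,000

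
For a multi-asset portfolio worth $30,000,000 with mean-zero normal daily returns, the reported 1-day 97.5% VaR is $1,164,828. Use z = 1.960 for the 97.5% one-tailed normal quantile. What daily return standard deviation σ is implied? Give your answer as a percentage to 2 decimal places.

VaR as a fraction: $1,164,828 / $30,000,000 = 3.883%.
σ = VaR / z = 3.883% / 1.960 = 1.981%.

1.98%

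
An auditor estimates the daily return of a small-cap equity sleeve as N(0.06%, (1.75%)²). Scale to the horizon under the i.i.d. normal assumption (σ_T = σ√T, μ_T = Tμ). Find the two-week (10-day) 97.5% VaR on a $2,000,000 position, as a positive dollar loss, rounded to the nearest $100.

At 97.5%, z = 1.960.
σ_{10d} = 1.75% × √10 = 5.534%; μ_{10d} = 10 × 0.06% = 0.600%.
VaR = −(0.600%) + 1.960 × 5.534% = 10.247%.
On $2,000,000: 0.10247 × $2,000,000 = $204,940.

$204,900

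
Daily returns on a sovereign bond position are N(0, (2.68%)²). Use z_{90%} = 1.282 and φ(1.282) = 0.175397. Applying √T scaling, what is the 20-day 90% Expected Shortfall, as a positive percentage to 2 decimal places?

21.02%

σ_{20d} = 2.68% × √20 = 11.985%.
ES multiplier = φ(z)/(1−α) = 0.175397/0.1 = 1.754.
ES = 11.985% × 1.754 = 21.022%.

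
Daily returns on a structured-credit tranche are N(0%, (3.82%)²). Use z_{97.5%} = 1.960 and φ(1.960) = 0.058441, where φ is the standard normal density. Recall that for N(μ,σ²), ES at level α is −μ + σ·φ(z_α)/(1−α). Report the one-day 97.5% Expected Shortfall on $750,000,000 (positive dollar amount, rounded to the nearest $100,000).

Tail multiplier: φ(z)/(1−α) = 0.058441 / 0.025 = 2.338.
ES = 3.82% × 2.338 = 8.931%.
On $750,000,000: 0.08931 × $750,000,000 = $66,982,500.

$67,000,000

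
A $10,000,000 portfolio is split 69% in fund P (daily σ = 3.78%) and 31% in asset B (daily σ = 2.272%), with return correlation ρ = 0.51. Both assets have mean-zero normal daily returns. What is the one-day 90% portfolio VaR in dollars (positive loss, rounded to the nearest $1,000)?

σ_p² = 0.69²·3.78² + 0.31²·2.272² + 2·0.51·0.69·0.31·3.78·2.272 = 9.1725 (%²).
σ_p = √9.1725 = 3.029%.
At 90%, z = 1.282.
VaR = 1.282 × 3.029% = 3.883%; on $10,000,000 that is $388,300.

$388,000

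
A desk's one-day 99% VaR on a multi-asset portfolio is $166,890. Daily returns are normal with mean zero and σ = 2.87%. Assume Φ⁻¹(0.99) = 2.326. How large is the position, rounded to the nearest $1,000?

VaR as a fraction of value: z·σ = 2.326 × 2.87% = 6.67562%.
Position = $166,890 / 0.0667562 = $2,499,993.

$2,500,000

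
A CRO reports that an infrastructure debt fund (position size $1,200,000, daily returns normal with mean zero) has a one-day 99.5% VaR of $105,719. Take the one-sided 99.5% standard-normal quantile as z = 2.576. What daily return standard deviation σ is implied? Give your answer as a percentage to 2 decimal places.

VaR as a fraction: $105,719 / $1,200,000 = 8.810%.
σ = VaR / z = 8.810% / 2.576 = 3.420%.

3.42%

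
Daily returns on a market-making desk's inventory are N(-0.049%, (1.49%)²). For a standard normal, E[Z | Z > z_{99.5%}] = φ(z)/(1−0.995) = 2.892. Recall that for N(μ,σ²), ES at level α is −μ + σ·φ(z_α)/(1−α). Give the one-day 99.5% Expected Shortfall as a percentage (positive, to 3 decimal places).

ES = −(-0.049%) + 1.49% × 2.892 = 4.358%.

4.358%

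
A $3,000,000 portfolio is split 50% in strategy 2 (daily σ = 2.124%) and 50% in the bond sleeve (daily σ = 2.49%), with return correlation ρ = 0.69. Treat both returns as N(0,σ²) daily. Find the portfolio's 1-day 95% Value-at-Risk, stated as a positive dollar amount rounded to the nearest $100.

σ_p² = 0.5²·2.124² + 0.5²·2.49² + 2·0.69·0.5·0.5·2.124·2.49 = 4.5025 (%²).
σ_p = √4.5025 = 2.122%.
At 95%, z = 1.645.
VaR = 1.645 × 2.122% = 3.491%; on $3,000,000 that is $104,730.

$104,700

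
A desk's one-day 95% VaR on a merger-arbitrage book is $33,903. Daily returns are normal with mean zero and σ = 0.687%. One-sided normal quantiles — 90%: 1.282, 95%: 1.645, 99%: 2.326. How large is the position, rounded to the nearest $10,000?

VaR as a fraction of value: z·σ = 1.645 × 0.687% = 1.13011%.
Position = $33,903 / 0.0113011 = $2,999,960.

$3,000,000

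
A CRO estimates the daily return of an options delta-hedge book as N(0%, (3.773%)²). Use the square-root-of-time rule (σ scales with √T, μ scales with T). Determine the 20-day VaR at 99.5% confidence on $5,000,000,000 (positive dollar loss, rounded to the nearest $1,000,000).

$2,173,000,000

At 99.5%, z = 2.576.
σ_{20d} = 3.773% × √20 = 16.873%.
VaR = 2.576 × 16.873% = 43.465%.
On $5,000,000,000: 0.43465 × $5,000,000,000 = $2,173,250,000.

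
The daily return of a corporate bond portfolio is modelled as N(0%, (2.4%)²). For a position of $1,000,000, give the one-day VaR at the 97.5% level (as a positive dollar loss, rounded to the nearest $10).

At 97.5% one-sided, z = 1.960.
VaR = z·σ = 1.960 × 2.4% = 4.704%.
On $1,000,000: 0.04704 × $1,000,000 = $47,040.

$47,040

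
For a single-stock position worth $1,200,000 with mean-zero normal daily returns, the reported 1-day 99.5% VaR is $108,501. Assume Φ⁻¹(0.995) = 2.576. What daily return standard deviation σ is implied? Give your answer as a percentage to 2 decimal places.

VaR as a fraction: $108,501 / $1,200,000 = 9.042%.
σ = VaR / z = 9.042% / 2.576 = 3.510%.

3.51%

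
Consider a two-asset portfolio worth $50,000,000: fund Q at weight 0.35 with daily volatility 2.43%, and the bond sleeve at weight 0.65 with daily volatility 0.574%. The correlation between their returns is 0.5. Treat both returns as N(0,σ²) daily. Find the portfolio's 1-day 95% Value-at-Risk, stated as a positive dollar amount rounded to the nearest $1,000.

σ_p² = 0.35²·2.43² + 0.65²·0.574² + 2·0.5·0.35·0.65·2.43·0.574 = 1.1799 (%²).
σ_p = √1.1799 = 1.086%.
At 95%, z = 1.645.
VaR = 1.645 × 1.086% = 1.786%; on $50,000,000 that is $893,000.

$893,000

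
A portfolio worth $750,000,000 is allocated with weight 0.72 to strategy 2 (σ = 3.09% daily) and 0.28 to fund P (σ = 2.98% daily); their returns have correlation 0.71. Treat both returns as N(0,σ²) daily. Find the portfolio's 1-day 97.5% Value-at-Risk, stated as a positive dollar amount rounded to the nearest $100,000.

σ_p² = 0.72²·3.09² + 0.28²·2.98² + 2·0.71·0.72·0.28·3.09·2.98 = 8.2820 (%²).
σ_p = √8.2820 = 2.878%.
At 97.5%, z = 1.960.
VaR = 1.960 × 2.878% = 5.641%; on $750,000,000 that is $42,307,500.

$42,300,000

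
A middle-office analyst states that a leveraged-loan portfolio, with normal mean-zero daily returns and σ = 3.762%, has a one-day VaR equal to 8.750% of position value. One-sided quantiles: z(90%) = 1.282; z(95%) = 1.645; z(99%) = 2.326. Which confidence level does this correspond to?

99%

Implied z = VaR/σ = 8.750 / 3.762 = 2.326.
This matches z(99%) = 2.326.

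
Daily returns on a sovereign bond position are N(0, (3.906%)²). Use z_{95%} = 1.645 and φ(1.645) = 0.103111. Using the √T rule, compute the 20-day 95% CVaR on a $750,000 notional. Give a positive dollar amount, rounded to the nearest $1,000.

$270,000

σ_{20d} = 3.906% × √20 = 17.468%.
ES multiplier = φ(z)/(1−α) = 0.103111/0.05 = 2.062.
ES = 17.468% × 2.062 = 36.019%; on $750,000: $270,142.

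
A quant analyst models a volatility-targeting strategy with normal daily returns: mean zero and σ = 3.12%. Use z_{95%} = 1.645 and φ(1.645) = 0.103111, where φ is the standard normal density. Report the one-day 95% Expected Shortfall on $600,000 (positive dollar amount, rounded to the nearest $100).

Tail multiplier: φ(z)/(1−α) = 0.103111 / 0.05 = 2.062.
ES = 3.12% × 2.062 = 6.433%.
On $600,000: 0.06433 × $600,000 = $38,598.

$38,600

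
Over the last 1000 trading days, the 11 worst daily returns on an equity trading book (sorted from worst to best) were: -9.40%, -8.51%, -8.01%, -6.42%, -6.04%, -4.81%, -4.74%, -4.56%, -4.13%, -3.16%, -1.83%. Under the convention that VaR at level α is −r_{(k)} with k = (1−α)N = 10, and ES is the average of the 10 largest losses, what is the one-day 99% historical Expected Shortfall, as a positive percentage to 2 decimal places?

The 10 worst returns sum to -59.78%.
ES = −(-59.78%) / 10 = 5.978% ≈ 5.98%.

5.98%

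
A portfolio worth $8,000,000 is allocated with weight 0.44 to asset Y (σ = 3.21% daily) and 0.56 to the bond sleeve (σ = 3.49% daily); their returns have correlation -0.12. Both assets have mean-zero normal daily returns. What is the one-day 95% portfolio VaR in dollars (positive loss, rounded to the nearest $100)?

$298,700

σ_p² = 0.44²·3.21² + 0.56²·3.49² + 2·-0.12·0.44·0.56·3.21·3.49 = 5.1521 (%²).
σ_p = √5.1521 = 2.270%.
At 95%, z = 1.645.
VaR = 1.645 × 2.270% = 3.734%; on $8,000,000 that is $298,720.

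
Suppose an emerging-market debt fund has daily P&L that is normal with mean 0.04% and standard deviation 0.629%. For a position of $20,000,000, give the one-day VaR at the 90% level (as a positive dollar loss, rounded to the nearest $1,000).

$153,000

At 90% one-sided, z = 1.282.
VaR = −μ + z·σ = −(0.04%) + 1.282 × 0.629% = 0.766%.
On $20,000,000: 0.00766 × $20,000,000 = $153,200.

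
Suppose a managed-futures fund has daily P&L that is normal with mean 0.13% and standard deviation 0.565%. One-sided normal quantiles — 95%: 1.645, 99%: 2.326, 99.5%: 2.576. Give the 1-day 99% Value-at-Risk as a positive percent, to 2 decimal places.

VaR = −μ + z·σ = −(0.13%) + 2.326 × 0.565% = 1.184%.

1.18%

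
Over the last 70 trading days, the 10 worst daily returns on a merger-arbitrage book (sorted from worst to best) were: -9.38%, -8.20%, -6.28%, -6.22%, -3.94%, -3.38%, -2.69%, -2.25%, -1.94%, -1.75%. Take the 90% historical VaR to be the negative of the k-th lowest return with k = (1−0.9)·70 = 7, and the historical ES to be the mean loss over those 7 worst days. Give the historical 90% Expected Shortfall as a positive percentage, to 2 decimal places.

The 7 worst returns sum to -40.09%.
ES = −(-40.09%) / 7 = 5.7271…% ≈ 5.73%.

5.73%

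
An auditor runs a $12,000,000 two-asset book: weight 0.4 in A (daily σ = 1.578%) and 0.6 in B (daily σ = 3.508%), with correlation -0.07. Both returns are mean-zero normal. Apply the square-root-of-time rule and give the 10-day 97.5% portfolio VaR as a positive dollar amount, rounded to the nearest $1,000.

$1,603,000

σ_p = √(0.4²·1.578² + 0.6²·3.508² + 2·-0.07·0.4·0.6·1.578·3.508) = 2.155%.
σ_{10d} = 2.155% × √10 = 6.815%.
z(97.5%) = 1.960.
VaR = 1.960 × 6.815% = 13.357%; on $12,000,000 that is $1,602,840.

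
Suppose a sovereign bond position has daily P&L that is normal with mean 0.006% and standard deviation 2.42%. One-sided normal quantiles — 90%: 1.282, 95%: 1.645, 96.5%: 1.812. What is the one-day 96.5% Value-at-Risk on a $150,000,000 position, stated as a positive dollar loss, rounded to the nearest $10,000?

$6,570,000

VaR = −μ + z·σ = −(0.006%) + 1.812 × 2.42% = 4.379%.
On $150,000,000: 0.04379 × $150,000,000 = $6,568,500.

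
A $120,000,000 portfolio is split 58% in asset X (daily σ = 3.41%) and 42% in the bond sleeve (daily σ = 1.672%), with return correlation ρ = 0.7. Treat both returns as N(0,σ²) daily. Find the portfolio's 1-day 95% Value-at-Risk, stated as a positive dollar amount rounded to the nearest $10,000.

$4,970,000

σ_p² = 0.58²·3.41² + 0.42²·1.672² + 2·0.7·0.58·0.42·3.41·1.672 = 6.3493 (%²).
σ_p = √6.3493 = 2.520%.
At 95%, z = 1.645.
VaR = 1.645 × 2.520% = 4.145%; on $120,000,000 that is $4,974,000.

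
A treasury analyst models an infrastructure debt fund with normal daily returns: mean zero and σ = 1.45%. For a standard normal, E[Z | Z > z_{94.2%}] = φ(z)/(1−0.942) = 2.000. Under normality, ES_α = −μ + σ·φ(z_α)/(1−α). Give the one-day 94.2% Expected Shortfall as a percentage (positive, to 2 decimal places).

2.90%

ES = 1.45% × 2.000 = 2.900%.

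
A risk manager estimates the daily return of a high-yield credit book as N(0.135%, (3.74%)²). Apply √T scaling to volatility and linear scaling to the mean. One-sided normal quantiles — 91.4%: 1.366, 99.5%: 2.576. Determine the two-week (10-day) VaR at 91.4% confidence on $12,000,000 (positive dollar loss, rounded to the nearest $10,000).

$1,780,000

σ_{10d} = 3.74% × √10 = 11.827%; μ_{10d} = 10 × 0.135% = 1.350%.
VaR = −(1.350%) + 1.366 × 11.827% = 14.806%.
On $12,000,000: 0.14806 × $12,000,000 = $1,776,720.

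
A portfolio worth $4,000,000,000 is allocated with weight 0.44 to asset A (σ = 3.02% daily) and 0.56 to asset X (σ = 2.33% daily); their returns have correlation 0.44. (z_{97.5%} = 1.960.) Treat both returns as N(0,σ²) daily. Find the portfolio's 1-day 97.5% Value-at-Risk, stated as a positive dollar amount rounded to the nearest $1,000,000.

$175,000,000

σ_p² = 0.44²·3.02² + 0.56²·2.33² + 2·0.44·0.44·0.56·3.02·2.33 = 4.9940 (%²).
σ_p = √4.9940 = 2.235%.
VaR = 1.960 × 2.235% = 4.381%; on $4,000,000,000 that is $175,240,000.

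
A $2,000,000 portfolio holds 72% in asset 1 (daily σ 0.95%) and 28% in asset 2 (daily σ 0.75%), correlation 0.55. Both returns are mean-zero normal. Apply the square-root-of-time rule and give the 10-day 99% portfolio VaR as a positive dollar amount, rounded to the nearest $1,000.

σ_p = √(0.72²·0.95² + 0.28²·0.75² + 2·0.55·0.72·0.28·0.95·0.75) = 0.819%.
σ_{10d} = 0.819% × √10 = 2.590%.
z(99%) = 2.326.
VaR = 2.326 × 2.590% = 6.024%; on $2,000,000 that is $120,480.

$120,000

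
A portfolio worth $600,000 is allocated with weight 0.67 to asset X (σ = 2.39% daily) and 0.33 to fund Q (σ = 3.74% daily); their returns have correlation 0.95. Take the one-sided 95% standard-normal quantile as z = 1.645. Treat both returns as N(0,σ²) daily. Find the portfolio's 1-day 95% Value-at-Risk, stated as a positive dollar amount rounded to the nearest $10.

σ_p² = 0.67²·2.39² + 0.33²·3.74² + 2·0.95·0.67·0.33·2.39·3.74 = 7.8424 (%²).
σ_p = √7.8424 = 2.800%.
VaR = 1.645 × 2.800% = 4.606%; on $600,000 that is $27,636.

$27,640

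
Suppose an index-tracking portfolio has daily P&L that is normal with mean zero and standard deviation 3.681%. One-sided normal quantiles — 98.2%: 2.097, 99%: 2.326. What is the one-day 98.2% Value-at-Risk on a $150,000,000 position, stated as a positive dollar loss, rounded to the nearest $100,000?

VaR = z·σ = 2.097 × 3.681% = 7.719%.
On $150,000,000: 0.07719 × $150,000,000 = $11,578,500.

$11,600,000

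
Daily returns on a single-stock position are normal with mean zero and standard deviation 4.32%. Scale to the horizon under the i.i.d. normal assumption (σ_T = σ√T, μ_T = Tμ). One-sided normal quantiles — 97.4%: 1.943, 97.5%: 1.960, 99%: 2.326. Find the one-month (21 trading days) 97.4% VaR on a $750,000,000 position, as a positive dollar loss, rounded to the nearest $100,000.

σ_{21d} = 4.32% × √21 = 19.797%.
VaR = 1.943 × 19.797% = 38.466%.
On $750,000,000: 0.38466 × $750,000,000 = $288,495,000.

$288,500,000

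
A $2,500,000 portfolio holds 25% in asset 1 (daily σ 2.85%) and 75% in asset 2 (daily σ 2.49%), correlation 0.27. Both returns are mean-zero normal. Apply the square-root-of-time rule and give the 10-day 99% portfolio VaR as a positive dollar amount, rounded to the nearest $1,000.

$399,000

σ_p = √(0.25²·2.85² + 0.75²·2.49² + 2·0.27·0.25·0.75·2.85·2.49) = 2.171%.
σ_{10d} = 2.171% × √10 = 6.865%.
z(99%) = 2.326.
VaR = 2.326 × 6.865% = 15.968%; on $2,500,000 that is $399,200.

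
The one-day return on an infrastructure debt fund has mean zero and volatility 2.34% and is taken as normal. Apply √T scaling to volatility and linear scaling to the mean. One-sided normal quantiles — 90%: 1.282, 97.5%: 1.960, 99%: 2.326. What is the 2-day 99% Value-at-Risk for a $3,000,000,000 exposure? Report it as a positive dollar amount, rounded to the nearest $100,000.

σ_{2d} = 2.34% × √2 = 3.309%.
VaR = 2.326 × 3.309% = 7.697%.
On $3,000,000,000: 0.07697 × $3,000,000,000 = $230,910,000.

$230,900,000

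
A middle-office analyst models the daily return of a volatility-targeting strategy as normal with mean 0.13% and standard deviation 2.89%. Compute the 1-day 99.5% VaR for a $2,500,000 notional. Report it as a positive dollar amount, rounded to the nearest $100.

$182,900

At 99.5% one-sided, z = 2.576.
VaR = −μ + z·σ = −(0.13%) + 2.576 × 2.89% = 7.315%.
On $2,500,000: 0.07315 × $2,500,000 = $182,875.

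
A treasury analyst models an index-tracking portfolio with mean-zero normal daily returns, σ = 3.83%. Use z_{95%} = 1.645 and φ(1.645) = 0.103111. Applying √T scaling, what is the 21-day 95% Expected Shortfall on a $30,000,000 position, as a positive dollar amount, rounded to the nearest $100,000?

$10,900,000

σ_{21d} = 3.83% × √21 = 17.551%.
ES multiplier = φ(z)/(1−α) = 0.103111/0.05 = 2.062.
ES = 17.551% × 2.062 = 36.190%; on $30,000,000: $10,857,000.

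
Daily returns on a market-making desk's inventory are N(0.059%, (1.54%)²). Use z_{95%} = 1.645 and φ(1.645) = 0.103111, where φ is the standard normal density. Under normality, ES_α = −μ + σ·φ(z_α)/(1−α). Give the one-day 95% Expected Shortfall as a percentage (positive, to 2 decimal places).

3.12%

Tail multiplier: φ(z)/(1−α) = 0.103111 / 0.05 = 2.062.
ES = −(0.059%) + 1.54% × 2.062 = 3.116%.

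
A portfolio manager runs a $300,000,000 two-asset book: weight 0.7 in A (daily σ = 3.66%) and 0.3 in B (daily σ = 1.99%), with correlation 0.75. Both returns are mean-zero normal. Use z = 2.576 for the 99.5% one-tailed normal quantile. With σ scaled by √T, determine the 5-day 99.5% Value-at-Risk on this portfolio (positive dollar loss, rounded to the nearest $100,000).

σ_p = √(0.7²·3.66² + 0.3²·1.99² + 2·0.75·0.7·0.3·3.66·1.99) = 3.036%.
σ_{5d} = 3.036% × √5 = 6.789%.
VaR = 2.576 × 6.789% = 17.488%; on $300,000,000 that is $52,464,000.

$52,500,000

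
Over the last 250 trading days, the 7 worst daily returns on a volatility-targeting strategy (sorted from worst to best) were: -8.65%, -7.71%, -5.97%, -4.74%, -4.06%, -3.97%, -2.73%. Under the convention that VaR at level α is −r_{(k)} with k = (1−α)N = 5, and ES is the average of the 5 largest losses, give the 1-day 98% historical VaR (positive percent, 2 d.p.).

4.06%

k = 5; the 5th lowest return is -4.06%, so VaR = 4.06%.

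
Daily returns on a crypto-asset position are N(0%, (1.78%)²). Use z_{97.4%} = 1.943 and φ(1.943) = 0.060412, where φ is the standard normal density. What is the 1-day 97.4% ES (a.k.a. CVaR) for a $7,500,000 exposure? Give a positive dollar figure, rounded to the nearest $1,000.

Tail multiplier: φ(z)/(1−α) = 0.060412 / 0.026 = 2.324.
ES = 1.78% × 2.324 = 4.137%.
On $7,500,000: 0.04137 × $7,500,000 = $310,275.

$310,000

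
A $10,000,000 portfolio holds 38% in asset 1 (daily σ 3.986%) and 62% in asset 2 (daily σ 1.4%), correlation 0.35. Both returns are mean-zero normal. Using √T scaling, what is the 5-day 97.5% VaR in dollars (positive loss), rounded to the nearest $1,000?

σ_p = √(0.38²·3.986² + 0.62²·1.4² + 2·0.35·0.38·0.62·3.986·1.4) = 1.992%.
σ_{5d} = 1.992% × √5 = 4.454%.
z(97.5%) = 1.960.
VaR = 1.960 × 4.454% = 8.730%; on $10,000,000 that is $873,000.

$873,000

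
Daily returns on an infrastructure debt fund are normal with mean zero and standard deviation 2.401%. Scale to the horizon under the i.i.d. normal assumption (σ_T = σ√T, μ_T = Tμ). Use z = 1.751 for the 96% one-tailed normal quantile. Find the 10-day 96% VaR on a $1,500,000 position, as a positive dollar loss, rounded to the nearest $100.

$199,400

σ_{10d} = 2.401% × √10 = 7.593%.
VaR = 1.751 × 7.593% = 13.295%.
On $1,500,000: 0.13295 × $1,500,000 = $199,425.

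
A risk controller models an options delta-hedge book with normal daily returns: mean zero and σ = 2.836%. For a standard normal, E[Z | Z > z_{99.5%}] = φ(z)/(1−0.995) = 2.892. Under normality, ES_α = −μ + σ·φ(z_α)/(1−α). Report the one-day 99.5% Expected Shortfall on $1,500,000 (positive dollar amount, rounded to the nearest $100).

ES = 2.836% × 2.892 = 8.202%.
On $1,500,000: 0.08202 × $1,500,000 = $123,030.

$123,000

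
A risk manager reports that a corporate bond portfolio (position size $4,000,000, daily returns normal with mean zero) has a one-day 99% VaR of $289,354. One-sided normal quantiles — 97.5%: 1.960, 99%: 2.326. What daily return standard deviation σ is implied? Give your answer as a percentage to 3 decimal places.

VaR as a fraction: $289,354 / $4,000,000 = 7.234%.
σ = VaR / z = 7.234% / 2.326 = 3.110%.

3.110%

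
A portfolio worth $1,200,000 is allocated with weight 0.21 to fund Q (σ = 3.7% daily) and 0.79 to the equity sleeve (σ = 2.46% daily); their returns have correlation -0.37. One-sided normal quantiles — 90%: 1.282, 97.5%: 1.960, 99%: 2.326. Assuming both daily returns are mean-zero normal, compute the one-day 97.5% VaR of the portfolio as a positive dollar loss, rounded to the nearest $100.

$42,500

σ_p² = 0.21²·3.7² + 0.79²·2.46² + 2·-0.37·0.21·0.79·3.7·2.46 = 3.2631 (%²).
σ_p = √3.2631 = 1.806%.
VaR = 1.960 × 1.806% = 3.540%; on $1,200,000 that is $42,480.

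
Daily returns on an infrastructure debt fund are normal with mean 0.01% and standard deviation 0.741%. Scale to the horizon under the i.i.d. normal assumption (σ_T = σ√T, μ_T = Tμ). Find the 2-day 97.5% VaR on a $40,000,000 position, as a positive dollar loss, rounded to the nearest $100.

$813,600

At 97.5%, z = 1.960.
σ_{2d} = 0.741% × √2 = 1.048%; μ_{2d} = 2 × 0.01% = 0.020%.
VaR = −(0.020%) + 1.960 × 1.048% = 2.034%.
On $40,000,000: 0.02034 × $40,000,000 = $813,600.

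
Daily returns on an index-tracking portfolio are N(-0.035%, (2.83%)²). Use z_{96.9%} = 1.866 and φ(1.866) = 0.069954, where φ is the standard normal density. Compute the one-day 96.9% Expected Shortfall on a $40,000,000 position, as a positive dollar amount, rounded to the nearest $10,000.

$2,570,000

Tail multiplier: φ(z)/(1−α) = 0.069954 / 0.031 = 2.257.
ES = −(-0.035%) + 2.83% × 2.257 = 6.422%.
On $40,000,000: 0.06422 × $40,000,000 = $2,568,800.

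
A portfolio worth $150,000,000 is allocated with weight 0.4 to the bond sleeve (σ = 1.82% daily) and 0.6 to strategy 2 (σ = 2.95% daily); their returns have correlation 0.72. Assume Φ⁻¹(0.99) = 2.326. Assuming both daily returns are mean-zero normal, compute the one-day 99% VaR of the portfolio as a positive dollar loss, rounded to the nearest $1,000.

$8,196,000

σ_p² = 0.4²·1.82² + 0.6²·2.95² + 2·0.72·0.4·0.6·1.82·2.95 = 5.5184 (%²).
σ_p = √5.5184 = 2.349%.
VaR = 2.326 × 2.349% = 5.464%; on $150,000,000 that is $8,196,000.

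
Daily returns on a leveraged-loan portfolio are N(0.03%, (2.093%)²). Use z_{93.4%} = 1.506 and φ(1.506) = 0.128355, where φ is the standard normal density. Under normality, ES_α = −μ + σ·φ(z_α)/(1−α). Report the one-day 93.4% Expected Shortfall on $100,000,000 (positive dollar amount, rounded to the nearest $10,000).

$4,040,000

Tail multiplier: φ(z)/(1−α) = 0.128355 / 0.066 = 1.945.
ES = −(0.03%) + 2.093% × 1.945 = 4.041%.
On $100,000,000: 0.04041 × $100,000,000 = $4,041,000.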